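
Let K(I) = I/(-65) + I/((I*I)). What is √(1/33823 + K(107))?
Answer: I*√90575017763210305/235238965 ≈ 1.2794*I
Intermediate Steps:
K(I) = 1/I - I/65 (K(I) = I*(-1/65) + I/(I²) = -I/65 + I/I² = -I/65 + 1/I = 1/I - I/65)
√(1/33823 + K(107)) = √(1/33823 + (1/107 - 1/65*107)) = √(1/33823 + (1/107 - 107/65)) = √(1/33823 - 11384/6955) = √(-385034077/235238965) = I*√90575017763210305/235238965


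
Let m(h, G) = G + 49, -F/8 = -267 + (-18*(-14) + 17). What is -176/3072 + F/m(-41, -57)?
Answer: 373/192 ≈ 1.9427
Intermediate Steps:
F = -16 (F = -8*(-267 + (-18*(-14) + 17)) = -8*(-267 + (252 + 17)) = -8*(-267 + 269) = -8*2 = -16)
m(h, G) = 49 + G
-176/3072 + F/m(-41, -57) = -176/3072 - 16/(49 - 57) = -176*1/3072 - 16/(-8) = -11/192 - 16*(-⅛) = -11/192 + 2 = 373/192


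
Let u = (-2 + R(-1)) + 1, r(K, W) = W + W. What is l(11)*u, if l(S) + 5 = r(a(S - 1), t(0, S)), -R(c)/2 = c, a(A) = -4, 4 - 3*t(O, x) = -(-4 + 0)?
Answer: -5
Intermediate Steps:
t(O, x) = 0 (t(O, x) = 4/3 - (-1)*(-4 + 0)/3 = 4/3 - (-1)*(-4)/3 = 4/3 - ⅓*4 = 4/3 - 4/3 = 0)
R(c) = -2*c
r(K, W) = 2*W
l(S) = -5 (l(S) = -5 + 2*0 = -5 + 0 = -5)
u = 1 (u = (-2 - 2*(-1)) + 1 = (-2 + 2) + 1 = 0 + 1 = 1)
l(11)*u = -5*1 = -5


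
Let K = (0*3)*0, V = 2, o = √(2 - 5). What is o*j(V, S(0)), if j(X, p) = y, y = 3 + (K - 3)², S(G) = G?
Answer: 12*I*√3 ≈ 20.785*I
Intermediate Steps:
o = I*√3 (o = √(-3) = I*√3 ≈ 1.732*I)
K = 0 (K = 0*0 = 0)
y = 12 (y = 3 + (0 - 3)² = 3 + (-3)² = 3 + 9 = 12)
j(X, p) = 12
o*j(V, S(0)) = (I*√3)*12 = 12*I*√3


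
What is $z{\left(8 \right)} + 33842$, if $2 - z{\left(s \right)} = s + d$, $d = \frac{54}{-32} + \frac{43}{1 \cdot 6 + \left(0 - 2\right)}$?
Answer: $\frac{541231}{16} \approx 33827.0$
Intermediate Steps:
$d = \frac{145}{16}$ ($d = 54 \left(- \frac{1}{32}\right) + \frac{43}{6 - 2} = - \frac{27}{16} + \frac{43}{4} = \frac{145}{16} \approx 9.0625$)
$z{\left(s \right)} = - \frac{113}{16} - s$ ($z{\left(s \right)} = 2 - \left(s + \frac{145}{16}\right) = 2 - \left(\frac{145}{16} + s\right) = - \frac{113}{16} - s$)
$z{\left(8 \right)} + 33842 = \left(- \frac{113}{16} - 8\right) + 33842 = - \frac{241}{16} + 33842 = \frac{541231}{16}$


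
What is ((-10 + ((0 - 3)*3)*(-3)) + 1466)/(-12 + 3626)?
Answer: 1483/3614 ≈ 0.41035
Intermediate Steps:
((-10 + ((0 - 3)*3)*(-3)) + 1466)/(-12 + 3626) = ((-10 - 3*3*(-3)) + 1466)/3614 = ((-10 - 9*(-3)) + 1466)*(1/3614) = ((-10 + 27) + 1466)*(1/3614) = (17 + 1466)*(1/3614) = 1483*(1/3614) = 1483/3614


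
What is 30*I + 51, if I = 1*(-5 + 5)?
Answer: 51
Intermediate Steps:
I = 0 (I = 1*0 = 0)
30*I + 51 = 30*0 + 51 = 0 + 51 = 51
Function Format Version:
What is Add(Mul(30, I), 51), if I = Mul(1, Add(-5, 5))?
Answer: 51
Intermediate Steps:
I = 0 (I = Mul(1, 0) = 0)
Add(Mul(30, I), 51) = Add(Mul(30, 0), 51) = Add(0, 51) = 51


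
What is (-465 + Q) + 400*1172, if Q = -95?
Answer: 468240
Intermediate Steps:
(-465 + Q) + 400*1172 = (-465 - 95) + 400*1172 = -560 + 468800 = 468240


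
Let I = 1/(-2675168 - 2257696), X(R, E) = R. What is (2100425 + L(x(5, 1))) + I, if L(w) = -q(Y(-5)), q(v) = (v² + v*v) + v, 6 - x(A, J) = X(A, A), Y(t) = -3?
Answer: 10361036874239/4932864 ≈ 2.1004e+6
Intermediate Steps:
x(A, J) = 6 - A
q(v) = v + 2*v² (q(v) = (v² + v²) + v = 2*v² + v = v + 2*v²)
I = -1/4932864 (I = 1/(-4932864) = -1/4932864 ≈ -2.0272e-7)
L(w) = -15 (L(w) = -(-3)*(1 + 2*(-3)) = -(-3)*(1 - 6) = -(-3)*(-5) = -1*15 = -15)
(2100425 + L(x(5, 1))) + I = (2100425 - 15) - 1/4932864 = 2100410 - 1/4932864 = 10361036874239/4932864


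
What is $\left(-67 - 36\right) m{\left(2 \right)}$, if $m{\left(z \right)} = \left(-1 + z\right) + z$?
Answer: $-309$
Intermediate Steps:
$m{\left(z \right)} = -1 + 2 z$
$\left(-67 - 36\right) m{\left(2 \right)} = \left(-67 - 36\right) \left(-1 + 2 \cdot 2\right) = - 103 \left(-1 + 4\right) = \left(-103\right) 3 = -309$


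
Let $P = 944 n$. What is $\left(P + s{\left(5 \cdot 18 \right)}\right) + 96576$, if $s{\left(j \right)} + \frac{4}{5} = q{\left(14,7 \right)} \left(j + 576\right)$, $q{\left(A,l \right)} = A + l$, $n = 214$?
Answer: $\frac{1562886}{5} \approx 3.1258 \cdot 10^{5}$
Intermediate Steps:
$P = 202016$ ($P = 944 \cdot 214 = 202016$)
$s{\left(j \right)} = \frac{60476}{5} + 21 j$ ($s{\left(j \right)} = - \frac{4}{5} + \left(14 + 7\right) \left(j + 576\right) = - \frac{4}{5} + 21 \left(576 + j\right) = - \frac{4}{5} + \left(12096 + 21 j\right) = \frac{60476}{5} + 21 j$)
$\left(P + s{\left(5 \cdot 18 \right)}\right) + 96576 = \left(202016 + \left(\frac{60476}{5} + 21 \cdot 5 \cdot 18\right)\right) + 96576 = \left(202016 + \left(\frac{60476}{5} + 21 \cdot 90\right)\right) + 96576 = \left(202016 + \left(\frac{60476}{5} + 1890\right)\right) + 96576 = \left(202016 + \frac{69926}{5}\right) + 96576 = \frac{1080006}{5} + 96576 = \frac{1562886}{5}$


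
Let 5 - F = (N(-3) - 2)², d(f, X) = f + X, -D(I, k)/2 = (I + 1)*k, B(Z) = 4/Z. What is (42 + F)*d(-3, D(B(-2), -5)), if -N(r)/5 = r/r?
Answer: 26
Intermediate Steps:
N(r) = -5 (N(r) = -5*r/r = -5*1 = -5)
D(I, k) = -2*k*(1 + I) (D(I, k) = -2*(I + 1)*k = -2*(1 + I)*k = -2*k*(1 + I))
d(f, X) = X + f
F = -44 (F = 5 - (-5 - 2)² = 5 - 1*(-7)² = 5 - 1*49 = 5 - 49 = -44)
(42 + F)*d(-3, D(B(-2), -5)) = (42 - 44)*(-2*(-5)*(1 + 4/(-2)) - 3) = -2*(-2*(-5)*(1 + 4*(-½)) - 3) = -2*(-2*(-5)*(1 - 2) - 3) = -2*(-2*(-5)*(-1) - 3) = -2*(-10 - 3) = -2*(-13) = 26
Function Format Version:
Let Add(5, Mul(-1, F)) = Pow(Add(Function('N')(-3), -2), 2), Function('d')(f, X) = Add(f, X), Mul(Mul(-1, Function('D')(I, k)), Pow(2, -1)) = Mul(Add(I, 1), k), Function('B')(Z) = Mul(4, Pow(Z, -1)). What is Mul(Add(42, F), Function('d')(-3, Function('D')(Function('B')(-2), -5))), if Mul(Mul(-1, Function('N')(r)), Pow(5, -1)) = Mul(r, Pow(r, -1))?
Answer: 26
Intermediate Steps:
Function('N')(r) = -5 (Function('N')(r) = Mul(-5, Mul(r, Pow(r, -1))) = Mul(-5, 1) = -5)
Function('D')(I, k) = Mul(-2, k, Add(1, I)) (Function('D')(I, k) = Mul(-2, Mul(Add(I, 1), k)) = Mul(-2, Mul(Add(1, I), k)) = Mul(-2, Mul(k, Add(1, I))) = Mul(-2, k, Add(1, I)))
Function('d')(f, X) = Add(X, f)
F = -44 (F = Add(5, Mul(-1, Pow(Add(-5, -2), 2))) = Add(5, Mul(-1, Pow(-7, 2))) = Add(5, Mul(-1, 49)) = Add(5, -49) = -44)
Mul(Add(42, F), Function('d')(-3, Function('D')(Function('B')(-2), -5))) = Mul(Add(42, -44), Add(Mul(-2, -5, Add(1, Mul(4, Pow(-2, -1)))), -3)) = Mul(-2, Add(Mul(-2, -5, Add(1, Mul(4, Rational(-1, 2)))), -3)) = Mul(-2, Add(Mul(-2, -5, Add(1, -2)), -3)) = Mul(-2, Add(Mul(-2, -5, -1), -3)) = Mul(-2, Add(-10, -3)) = Mul(-2, -13) = 26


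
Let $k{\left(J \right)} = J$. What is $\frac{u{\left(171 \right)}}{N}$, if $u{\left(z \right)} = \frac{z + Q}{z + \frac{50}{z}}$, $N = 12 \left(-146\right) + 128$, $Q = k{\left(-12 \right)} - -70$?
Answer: $- \frac{39159}{47568584} \approx -0.00082321$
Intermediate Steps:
$Q = 58$ ($Q = -12 - -70 = -12 + 70 = 58$)
$N = -1624$ ($N = -1752 + 128 = -1624$)
$u{\left(z \right)} = \frac{58 + z}{z + \frac{50}{z}}$ ($u{\left(z \right)} = \frac{z + 58}{z + \frac{50}{z}} = \frac{58 + z}{z + \frac{50}{z}}$)
$\frac{u{\left(171 \right)}}{N} = \frac{171 \frac{1}{50 + 171^{2}} \left(58 + 171\right)}{-1624} = 171 \frac{1}{50 + 29241} \cdot 229 \left(- \frac{1}{1624}\right) = 171 \cdot \frac{1}{29291} \cdot 229 \left(- \frac{1}{1624}\right) = \frac{39159}{29291} \left(- \frac{1}{1624}\right) = - \frac{39159}{47568584}$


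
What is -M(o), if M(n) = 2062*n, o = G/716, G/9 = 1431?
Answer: -13278249/358 ≈ -37090.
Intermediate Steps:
G = 12879 (G = 9*1431 = 12879)
o = 12879/716 ≈ 17.987
-M(o) = -2062*12879/716 = -1*13278249/358 = -13278249/358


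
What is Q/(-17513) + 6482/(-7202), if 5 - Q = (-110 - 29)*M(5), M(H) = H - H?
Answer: -56777638/63064313 ≈ -0.90031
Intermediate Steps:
M(H) = 0
Q = 5 (Q = 5 - (-110 - 29)*0 = 5 - (-139)*0 = 5 - 1*0 = 5 + 0 = 5)
Q/(-17513) + 6482/(-7202) = 5/(-17513) + 6482/(-7202) = 5*(-1/17513) + 6482*(-1/7202) = -5/17513 - 3241/3601 = -56777638/63064313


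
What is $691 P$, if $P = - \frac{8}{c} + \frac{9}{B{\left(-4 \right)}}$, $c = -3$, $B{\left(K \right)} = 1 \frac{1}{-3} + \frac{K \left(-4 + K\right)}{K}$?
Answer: $\frac{82229}{75} \approx 1096.4$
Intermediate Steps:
$B{\left(K \right)} = - \frac{13}{3} + K$ ($B{\left(K \right)} = 1 \left(- \frac{1}{3}\right) + \left(-4 + K\right) = - \frac{1}{3} + \left(-4 + K\right) = - \frac{13}{3} + K$)
$P = \frac{119}{75}$ ($P = - \frac{8}{-3} + \frac{9}{- \frac{13}{3} - 4} = \left(-8\right) \left(- \frac{1}{3}\right) + \frac{9}{- \frac{25}{3}} = \frac{8}{3} + 9 \left(- \frac{3}{25}\right) = \frac{8}{3} - \frac{27}{25} = \frac{119}{75} \approx 1.5867$)
$691 P = 691 \cdot \frac{119}{75} = \frac{82229}{75}$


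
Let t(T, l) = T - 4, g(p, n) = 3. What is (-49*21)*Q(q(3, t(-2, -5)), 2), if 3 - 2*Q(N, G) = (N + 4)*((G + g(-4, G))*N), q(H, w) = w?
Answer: 58653/2 ≈ 29327.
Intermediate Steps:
t(T, l) = -4 + T
Q(N, G) = 3/2 - N*(3 + G)*(4 + N)/2 (Q(N, G) = 3/2 - (N + 4)*(G + 3)*N/2 = 3/2 - (4 + N)*(3 + G)*N/2 = 3/2 - (4 + N)*N*(3 + G)/2 = 3/2 - N*(3 + G)*(4 + N)/2)
(-49*21)*Q(q(3, t(-2, -5)), 2) = (-49*21)*(3/2 - 6*(-4 - 2) - 3*(-4 - 2)**2/2 - 2*2*(-4 - 2) - 1/2*2*(-4 - 2)**2) = -1029*(3/2 - 6*(-6) - 3/2*(-6)**2 - 2*2*(-6) - 1/2*2*(-6)**2) = -1029*(3/2 + 36 - 3/2*36 + 24 - 1/2*2*36) = -1029*(3/2 + 36 - 54 + 24 - 36) = -1029*(-57/2) = 58653/2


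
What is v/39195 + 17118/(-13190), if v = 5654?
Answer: -11927275/10339641 ≈ -1.1535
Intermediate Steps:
v/39195 + 17118/(-13190) = 5654/39195 + 17118/(-13190) = 5654*(1/39195) + 17118*(-1/13190) = 5654/39195 - 8559/6595 = -11927275/10339641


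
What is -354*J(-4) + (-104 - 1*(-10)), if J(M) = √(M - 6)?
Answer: -94 - 354*I*√10 ≈ -94.0 - 1119.4*I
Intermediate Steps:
J(M) = √(-6 + M)
-354*J(-4) + (-104 - 1*(-10)) = -354*√(-6 - 4) + (-104 - 1*(-10)) = -354*I*√10 + (-104 + 10) = -354*I*√10 - 94 = -94 - 354*I*√10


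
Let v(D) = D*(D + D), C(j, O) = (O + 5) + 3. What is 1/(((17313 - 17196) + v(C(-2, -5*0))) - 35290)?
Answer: -1/35045 ≈ -2.8535e-5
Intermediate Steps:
C(j, O) = 8 + O (C(j, O) = (5 + O) + 3 = 8 + O)
v(D) = 2*D² (v(D) = D*(2*D) = 2*D²)
1/(((17313 - 17196) + v(C(-2, -5*0))) - 35290) = 1/(((17313 - 17196) + 2*(8 - 5*0)²) - 35290) = 1/((117 + 2*(8 + 0)²) - 35290) = 1/((117 + 2*8²) - 35290) = 1/((117 + 2*64) - 35290) = 1/((117 + 128) - 35290) = 1/(245 - 35290) = 1/(-35045) = -1/35045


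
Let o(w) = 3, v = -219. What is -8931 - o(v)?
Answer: -8934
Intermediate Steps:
-8931 - o(v) = -8931 - 1*3 = -8931 - 3 = -8934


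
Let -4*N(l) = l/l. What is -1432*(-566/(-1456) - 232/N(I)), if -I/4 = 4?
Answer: -120980193/91 ≈ -1.3295e+6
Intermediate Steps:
I = -16 (I = -4*4 = -16)
N(l) = -1/4 (N(l) = -l/(4*l) = -1/4*1 = -1/4)
-1432*(-566/(-1456) - 232/N(I)) = -1432*(-566/(-1456) - 232/(-1/4)) = -1432*(-566*(-1/1456) - 232*(-4)) = -1432*(283/728 + 928) = -1432*675867/728 = -120980193/91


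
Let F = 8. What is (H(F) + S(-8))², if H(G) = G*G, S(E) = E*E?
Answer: 16384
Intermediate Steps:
S(E) = E²
H(G) = G²
(H(F) + S(-8))² = (8² + (-8)²)² = (64 + 64)² = 128² = 16384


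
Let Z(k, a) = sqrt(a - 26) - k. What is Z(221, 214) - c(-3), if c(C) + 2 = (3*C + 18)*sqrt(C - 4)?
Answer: -219 + 2*sqrt(47) - 9*I*sqrt(7) ≈ -205.29 - 23.812*I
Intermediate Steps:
c(C) = -2 + sqrt(-4 + C)*(18 + 3*C) (c(C) = -2 + (3*C + 18)*sqrt(C - 4) = -2 + (18 + 3*C)*sqrt(-4 + C) = -2 + sqrt(-4 + C)*(18 + 3*C))
Z(k, a) = sqrt(-26 + a) - k
Z(221, 214) - c(-3) = (sqrt(-26 + 214) - 1*221) - (-2 + 18*sqrt(-4 - 3) + 3*(-3)*sqrt(-4 - 3)) = (sqrt(188) - 221) - (-2 + 18*sqrt(-7) + 3*(-3)*sqrt(-7)) = (2*sqrt(47) - 221) - (-2 + 18*(I*sqrt(7)) + 3*(-3)*(I*sqrt(7))) = (-221 + 2*sqrt(47)) - (-2 + 18*I*sqrt(7) - 9*I*sqrt(7)) = (-221 + 2*sqrt(47)) - (-2 + 9*I*sqrt(7)) = (-221 + 2*sqrt(47)) + (2 - 9*I*sqrt(7)) = -219 + 2*sqrt(47) - 9*I*sqrt(7)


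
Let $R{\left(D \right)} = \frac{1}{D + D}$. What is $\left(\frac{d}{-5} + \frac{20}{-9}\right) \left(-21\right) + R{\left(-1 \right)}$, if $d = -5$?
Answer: $\frac{151}{6} \approx 25.167$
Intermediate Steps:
$R{\left(D \right)} = \frac{1}{2 D}$
$\left(\frac{d}{-5} + \frac{20}{-9}\right) \left(-21\right) + R{\left(-1 \right)} = \left(- \frac{5}{-5} + \frac{20}{-9}\right) \left(-21\right) + \frac{1}{2 \left(-1\right)} = \left(\left(-5\right) \left(- \frac{1}{5}\right) + 20 \left(- \frac{1}{9}\right)\right) \left(-21\right) + \frac{1}{2} \left(-1\right) = \left(1 - \frac{20}{9}\right) \left(-21\right) - \frac{1}{2} = \left(- \frac{11}{9}\right) \left(-21\right) - \frac{1}{2} = \frac{77}{3} - \frac{1}{2} = \frac{151}{6}$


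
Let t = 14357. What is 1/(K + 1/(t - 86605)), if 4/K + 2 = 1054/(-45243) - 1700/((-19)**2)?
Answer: -248260022560/147504257633 ≈ -1.6831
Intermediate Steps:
K = -16332723/27489760 (K = 4/(-2 + (1054/(-45243) - 1700/((-19)**2))) = 4/(-2 + (1054*(-1/45243) - 1700/361)) = 4/(-2 + (-1054/45243 - 1700*1/361)) = 4/(-2 + (-1054/45243 - 1700/361)) = 4/(-2 - 77293594/16332723) = 4/(-109959040/16332723) = 4*(-16332723/109959040) = -16332723/27489760 ≈ -0.59414)
1/(K + 1/(t - 86605)) = 1/(-16332723/27489760 + 1/(14357 - 86605)) = 1/(-16332723/27489760 + 1/(-72248)) = 1/(-16332723/27489760 - 1/72248) = 1/(-147504257633/248260022560) = -248260022560/147504257633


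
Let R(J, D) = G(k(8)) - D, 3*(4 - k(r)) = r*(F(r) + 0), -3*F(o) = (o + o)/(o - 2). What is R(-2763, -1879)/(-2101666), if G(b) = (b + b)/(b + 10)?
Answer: -415431/464468186 ≈ -0.00089442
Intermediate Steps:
F(o) = -2*o/(3*(-2 + o)) (F(o) = -(o + o)/(3*(o - 2)) = -2*o/(3*(-2 + o)))
k(r) = 4 + 2*r²/(3*(-6 + 3*r)) (k(r) = 4 - r*(-2*r/(-6 + 3*r) + 0)/3 = 4 - r*(-2*r/(-6 + 3*r))/3 = 4 - (-2)*r²/(3*(-6 + 3*r)) = 4 + 2*r²/(3*(-6 + 3*r)))
G(b) = 2*b/(10 + b) (G(b) = (2*b)/(10 + b) = 2*b/(10 + b))
R(J, D) = 172/221 - D (R(J, D) = 2*(2*(-36 + 8² + 18*8)/(9*(-2 + 8)))/(10 + 2*(-36 + 8² + 18*8)/(9*(-2 + 8))) - D = 2*((2/9)*(-36 + 64 + 144)/6)/(10 + (2/9)*(-36 + 64 + 144)/6) - D = 2*((2/9)*(⅙)*172)/(10 + (2/9)*(⅙)*172) - D = 2*(172/27)/(10 + 172/27) - D = 2*(172/27)/(442/27) - D = 2*(172/27)*(27/442) - D = 172/221 - D)
R(-2763, -1879)/(-2101666) = (172/221 - 1*(-1879))/(-2101666) = (172/221 + 1879)*(-1/2101666) = (415431/221)*(-1/2101666) = -415431/464468186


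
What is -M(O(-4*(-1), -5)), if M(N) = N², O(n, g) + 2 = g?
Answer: -49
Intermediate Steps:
O(n, g) = -2 + g
-M(O(-4*(-1), -5)) = -(-2 - 5)² = -1*(-7)² = -1*49 = -49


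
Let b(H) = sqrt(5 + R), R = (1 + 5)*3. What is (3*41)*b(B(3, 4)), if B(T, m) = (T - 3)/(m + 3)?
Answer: 123*sqrt(23) ≈ 589.89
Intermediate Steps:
R = 18 (R = 6*3 = 18)
B(T, m) = (-3 + T)/(3 + m)
b(H) = sqrt(23) (b(H) = sqrt(5 + 18) = sqrt(23))
(3*41)*b(B(3, 4)) = (3*41)*sqrt(23) = 123*sqrt(23)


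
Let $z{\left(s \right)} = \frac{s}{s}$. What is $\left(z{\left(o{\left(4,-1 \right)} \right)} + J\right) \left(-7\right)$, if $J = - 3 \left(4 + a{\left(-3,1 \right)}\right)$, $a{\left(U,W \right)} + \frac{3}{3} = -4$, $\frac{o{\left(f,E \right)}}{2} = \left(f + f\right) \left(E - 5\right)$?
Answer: $-28$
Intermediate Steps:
$o{\left(f,E \right)} = 4 f \left(-5 + E\right)$ ($o{\left(f,E \right)} = 2 \left(f + f\right) \left(E - 5\right) = 2 \cdot 2 f \left(-5 + E\right) = 4 f \left(-5 + E\right)$)
$a{\left(U,W \right)} = -5$ ($a{\left(U,W \right)} = -1 - 4 = -5$)
$z{\left(s \right)} = 1$
$J = 3$ ($J = - 3 \left(4 - 5\right) = \left(-3\right) \left(-1\right) = 3$)
$\left(z{\left(o{\left(4,-1 \right)} \right)} + J\right) \left(-7\right) = \left(1 + 3\right) \left(-7\right) = 4 \left(-7\right) = -28$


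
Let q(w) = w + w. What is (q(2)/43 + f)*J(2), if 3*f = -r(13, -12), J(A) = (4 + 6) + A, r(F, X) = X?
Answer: 2112/43 ≈ 49.116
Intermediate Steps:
q(w) = 2*w
J(A) = 10 + A
f = 4 (f = (-1*(-12))/3 = (⅓)*12 = 4)
(q(2)/43 + f)*J(2) = ((2*2)/43 + 4)*(10 + 2) = (4*(1/43) + 4)*12 = (4/43 + 4)*12 = (176/43)*12 = 2112/43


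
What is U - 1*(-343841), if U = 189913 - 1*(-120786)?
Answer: 654540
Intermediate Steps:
U = 310699 (U = 189913 + 120786 = 310699)
U - 1*(-343841) = 310699 - 1*(-343841) = 310699 + 343841 = 654540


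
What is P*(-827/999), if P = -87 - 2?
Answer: 73603/999 ≈ 73.677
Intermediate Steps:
P = -89
P*(-827/999) = -(-73603)/999 = -89*(-827/999) = 73603/999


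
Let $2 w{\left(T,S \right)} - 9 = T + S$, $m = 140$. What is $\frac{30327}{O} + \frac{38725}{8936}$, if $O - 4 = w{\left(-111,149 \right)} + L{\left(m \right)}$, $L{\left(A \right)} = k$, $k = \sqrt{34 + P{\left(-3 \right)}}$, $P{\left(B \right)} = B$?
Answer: $\frac{9974189715}{8641112} - \frac{40436 \sqrt{31}}{967} \approx 921.45$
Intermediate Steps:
$w{\left(T,S \right)} = \frac{9}{2} + \frac{S}{2} + \frac{T}{2}$ ($w{\left(T,S \right)} = \frac{9}{2} + \frac{T + S}{2} = \frac{9}{2} + \frac{S + T}{2} = \frac{9}{2} + \left(\frac{S}{2} + \frac{T}{2}\right) = \frac{9}{2} + \frac{S}{2} + \frac{T}{2}$)
$k = \sqrt{31}$ ($k = \sqrt{34 - 3} = \sqrt{31} \approx 5.5678$)
$L{\left(A \right)} = \sqrt{31}$
$O = \frac{55}{2} + \sqrt{31}$ ($O = 4 + \left(\left(\frac{9}{2} + \frac{1}{2} \cdot 149 + \frac{1}{2} \left(-111\right)\right) + \sqrt{31}\right) = 4 + \left(\left(\frac{9}{2} + \frac{149}{2} - \frac{111}{2}\right) + \sqrt{31}\right) = 4 + \left(\frac{47}{2} + \sqrt{31}\right) = \frac{55}{2} + \sqrt{31} \approx 33.068$)
$\frac{30327}{O} + \frac{38725}{8936} = \frac{30327}{\frac{55}{2} + \sqrt{31}} + \frac{38725}{8936} = \frac{38725}{8936} + \frac{30327}{\frac{55}{2} + \sqrt{31}}$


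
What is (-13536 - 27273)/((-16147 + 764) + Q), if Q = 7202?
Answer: 13603/2727 ≈ 4.9883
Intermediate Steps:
(-13536 - 27273)/((-16147 + 764) + Q) = (-13536 - 27273)/((-16147 + 764) + 7202) = -40809/(-15383 + 7202) = -40809/(-8181) = -40809*(-1/8181) = 13603/2727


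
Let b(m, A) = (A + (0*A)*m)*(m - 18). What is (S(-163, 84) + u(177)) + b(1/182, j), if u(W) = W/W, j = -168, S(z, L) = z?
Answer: 37194/13 ≈ 2861.1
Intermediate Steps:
u(W) = 1
b(m, A) = A*(-18 + m) (b(m, A) = (A + 0*m)*(-18 + m) = (A + 0)*(-18 + m) = A*(-18 + m))
(S(-163, 84) + u(177)) + b(1/182, j) = (-163 + 1) - 168*(-18 + 1/182) = -162 - 168*(-18 + 1/182) = -162 - 168*(-3275/182) = -162 + 39300/13 = 37194/13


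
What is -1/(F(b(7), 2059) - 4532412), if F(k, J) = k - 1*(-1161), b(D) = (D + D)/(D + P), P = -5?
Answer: 1/4531244 ≈ 2.2069e-7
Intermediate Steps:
b(D) = 2*D/(-5 + D) (b(D) = (D + D)/(D - 5) = (2*D)/(-5 + D) = 2*D/(-5 + D))
F(k, J) = 1161 + k (F(k, J) = k + 1161 = 1161 + k)
-1/(F(b(7), 2059) - 4532412) = -1/((1161 + 2*7/(-5 + 7)) - 4532412) = -1/((1161 + 2*7/2) - 4532412) = -1/((1161 + 2*7*(½)) - 4532412) = -1/((1161 + 7) - 4532412) = -1/(1168 - 4532412) = -1/(-4531244) = -1*(-1/4531244) = 1/4531244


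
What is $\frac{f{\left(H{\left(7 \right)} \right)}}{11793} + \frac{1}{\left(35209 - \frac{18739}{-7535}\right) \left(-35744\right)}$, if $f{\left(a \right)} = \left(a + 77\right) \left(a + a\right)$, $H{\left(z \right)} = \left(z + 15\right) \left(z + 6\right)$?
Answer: $\frac{656375213004089227}{37279820875505856} \approx 17.607$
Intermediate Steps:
$H{\left(z \right)} = \left(6 + z\right) \left(15 + z\right)$ ($H{\left(z \right)} = \left(15 + z\right) \left(6 + z\right) = \left(6 + z\right) \left(15 + z\right)$)
$f{\left(a \right)} = 2 a \left(77 + a\right)$ ($f{\left(a \right)} = \left(77 + a\right) 2 a = 2 a \left(77 + a\right)$)
$\frac{f{\left(H{\left(7 \right)} \right)}}{11793} + \frac{1}{\left(35209 - \frac{18739}{-7535}\right) \left(-35744\right)} = \frac{2 \left(90 + 7^{2} + 21 \cdot 7\right) \left(77 + \left(90 + 7^{2} + 21 \cdot 7\right)\right)}{11793} + \frac{1}{\left(35209 - \frac{18739}{-7535}\right) \left(-35744\right)} = 2 \left(90 + 49 + 147\right) \left(77 + \left(90 + 49 + 147\right)\right) \frac{1}{11793} + \frac{1}{35209 - - \frac{18739}{7535}} \left(- \frac{1}{35744}\right) = 2 \cdot 286 \left(77 + 286\right) \frac{1}{11793} + \frac{1}{35209 + \frac{18739}{7535}} \left(- \frac{1}{35744}\right) = 2 \cdot 286 \cdot 363 \cdot \frac{1}{11793} + \frac{1}{\frac{265318554}{7535}} \left(- \frac{1}{35744}\right) = 207636 \cdot \frac{1}{11793} + \frac{7535}{265318554} \left(- \frac{1}{35744}\right) = \frac{69212}{3931} - \frac{7535}{9483546394176} = \frac{656375213004089227}{37279820875505856}$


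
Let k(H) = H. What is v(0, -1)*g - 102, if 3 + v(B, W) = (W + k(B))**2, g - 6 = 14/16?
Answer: -463/4 ≈ -115.75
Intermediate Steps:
g = 55/8 (g = 6 + 14/16 = 6 + 14*(1/16) = 6 + 7/8 = 55/8 ≈ 6.8750)
v(B, W) = -3 + (B + W)**2 (v(B, W) = -3 + (W + B)**2 = -3 + (B + W)**2)
v(0, -1)*g - 102 = (-3 + (0 - 1)**2)*(55/8) - 102 = (-3 + (-1)**2)*(55/8) - 102 = (-3 + 1)*(55/8) - 102 = -2*55/8 - 102 = -55/4 - 102 = -463/4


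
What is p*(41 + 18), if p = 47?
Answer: 2773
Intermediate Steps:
p*(41 + 18) = 47*(41 + 18) = 47*59 = 2773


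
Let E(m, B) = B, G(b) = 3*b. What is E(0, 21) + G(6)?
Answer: 39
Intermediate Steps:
E(0, 21) + G(6) = 21 + 3*6 = 21 + 18 = 39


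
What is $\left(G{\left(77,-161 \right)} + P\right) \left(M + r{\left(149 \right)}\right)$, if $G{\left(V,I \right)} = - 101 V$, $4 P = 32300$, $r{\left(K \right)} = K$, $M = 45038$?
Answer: $13465726$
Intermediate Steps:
$P = 8075$ ($P = \frac{1}{4} \cdot 32300 = 8075$)
$\left(G{\left(77,-161 \right)} + P\right) \left(M + r{\left(149 \right)}\right) = \left(\left(-101\right) 77 + 8075\right) \left(45038 + 149\right) = \left(-7777 + 8075\right) 45187 = 298 \cdot 45187 = 13465726$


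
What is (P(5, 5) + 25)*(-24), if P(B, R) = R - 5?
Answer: -600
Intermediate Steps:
P(B, R) = -5 + R
(P(5, 5) + 25)*(-24) = ((-5 + 5) + 25)*(-24) = (0 + 25)*(-24) = 25*(-24) = -600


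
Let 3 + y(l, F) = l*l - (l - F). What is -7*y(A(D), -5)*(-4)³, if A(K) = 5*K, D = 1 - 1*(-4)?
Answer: 265216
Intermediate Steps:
D = 5 (D = 1 + 4 = 5)
y(l, F) = -3 + F + l² - l (y(l, F) = -3 + (l*l - (l - F)) = -3 + (l² + (F - l)) = -3 + (F + l² - l) = -3 + F + l² - l)
-7*y(A(D), -5)*(-4)³ = -7*(-3 - 5 + (5*5)² - 5*5)*(-4)³ = -7*(-3 - 5 + 25² - 1*25)*(-64) = -7*(-3 - 5 + 625 - 25)*(-64) = -7*592*(-64) = -4144*(-64) = 265216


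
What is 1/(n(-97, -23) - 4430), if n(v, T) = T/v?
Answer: -97/429687 ≈ -0.00022575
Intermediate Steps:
1/(n(-97, -23) - 4430) = 1/(-23/(-97) - 4430) = 1/(-23*(-1/97) - 4430) = 1/(23/97 - 4430) = 1/(-429687/97) = -97/429687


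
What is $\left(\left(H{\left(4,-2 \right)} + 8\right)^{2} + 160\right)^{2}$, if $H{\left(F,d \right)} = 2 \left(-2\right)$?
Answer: $30976$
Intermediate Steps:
$H{\left(F,d \right)} = -4$
$\left(\left(H{\left(4,-2 \right)} + 8\right)^{2} + 160\right)^{2} = \left(\left(-4 + 8\right)^{2} + 160\right)^{2} = \left(4^{2} + 160\right)^{2} = \left(16 + 160\right)^{2} = 176^{2} = 30976$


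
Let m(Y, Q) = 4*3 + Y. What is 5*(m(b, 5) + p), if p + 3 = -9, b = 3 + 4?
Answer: 35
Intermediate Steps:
b = 7
m(Y, Q) = 12 + Y
p = -12 (p = -3 - 9 = -12)
5*(m(b, 5) + p) = 5*((12 + 7) - 12) = 5*(19 - 12) = 5*7 = 35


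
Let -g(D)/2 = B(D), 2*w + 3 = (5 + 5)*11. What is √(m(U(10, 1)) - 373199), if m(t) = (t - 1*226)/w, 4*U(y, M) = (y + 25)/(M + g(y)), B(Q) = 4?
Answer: I*√17091215930/214 ≈ 610.9*I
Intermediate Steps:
w = 107/2 (w = -3/2 + ((5 + 5)*11)/2 = -3/2 + (10*11)/2 = -3/2 + (½)*110 = -3/2 + 55 = 107/2 ≈ 53.500)
g(D) = -8 (g(D) = -2*4 = -8)
U(y, M) = (25 + y)/(4*(-8 + M)) (U(y, M) = ((y + 25)/(M - 8))/4 = ((25 + y)/(-8 + M))/4 = (25 + y)/(4*(-8 + M)))
m(t) = -452/107 + 2*t/107 (m(t) = (t - 1*226)/(107/2) = (t - 226)*(2/107) = (-226 + t)*(2/107) = -452/107 + 2*t/107)
√(m(U(10, 1)) - 373199) = √((-452/107 + 2*((25 + 10)/(4*(-8 + 1)))/107) - 373199) = √((-452/107 + 2*((¼)*35/(-7))/107) - 373199) = √((-452/107 + 2*((¼)*(-⅐)*35)/107) - 373199) = √((-452/107 + (2/107)*(-5/4)) - 373199) = √((-452/107 - 5/214) - 373199) = √(-909/214 - 373199) = √(-79865495/214) = I*√17091215930/214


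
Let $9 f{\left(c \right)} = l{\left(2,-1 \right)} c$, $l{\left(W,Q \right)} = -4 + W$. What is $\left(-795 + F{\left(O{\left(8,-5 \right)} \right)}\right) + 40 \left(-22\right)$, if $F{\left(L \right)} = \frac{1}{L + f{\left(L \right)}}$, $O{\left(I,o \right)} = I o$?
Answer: $- \frac{469009}{280} \approx -1675.0$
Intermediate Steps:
$f{\left(c \right)} = - \frac{2 c}{9}$ ($f{\left(c \right)} = \frac{\left(-4 + 2\right) c}{9} = \frac{\left(-2\right) c}{9} = - \frac{2 c}{9}$)
$F{\left(L \right)} = \frac{9}{7 L}$ ($F{\left(L \right)} = \frac{1}{L - \frac{2 L}{9}} = \frac{1}{\frac{7}{9} L} = \frac{9}{7 L}$)
$\left(-795 + F{\left(O{\left(8,-5 \right)} \right)}\right) + 40 \left(-22\right) = \left(-795 + \frac{9}{7 \cdot 8 \left(-5\right)}\right) + 40 \left(-22\right) = \left(-795 + \frac{9}{7 \left(-40\right)}\right) - 880 = \left(-795 + \frac{9}{7} \left(- \frac{1}{40}\right)\right) - 880 = \left(-795 - \frac{9}{280}\right) - 880 = - \frac{222609}{280} - 880 = - \frac{469009}{280}$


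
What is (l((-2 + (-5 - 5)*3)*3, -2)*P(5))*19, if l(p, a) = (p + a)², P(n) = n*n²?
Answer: 22809500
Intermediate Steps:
P(n) = n³
l(p, a) = (a + p)²
(l((-2 + (-5 - 5)*3)*3, -2)*P(5))*19 = ((-2 + (-2 + (-5 - 5)*3)*3)²*5³)*19 = ((-2 + (-2 - 10*3)*3)²*125)*19 = ((-2 + (-2 - 30)*3)²*125)*19 = ((-2 - 32*3)²*125)*19 = ((-2 - 96)²*125)*19 = ((-98)²*125)*19 = (9604*125)*19 = 1200500*19 = 22809500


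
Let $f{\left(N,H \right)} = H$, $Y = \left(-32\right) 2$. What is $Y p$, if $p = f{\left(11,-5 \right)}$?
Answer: $320$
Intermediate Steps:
$Y = -64$
$p = -5$
$Y p = \left(-64\right) \left(-5\right) = 320$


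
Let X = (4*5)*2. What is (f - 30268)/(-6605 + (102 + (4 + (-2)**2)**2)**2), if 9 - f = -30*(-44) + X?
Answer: -4517/2993 ≈ -1.5092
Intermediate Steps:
X = 40 (X = 20*2 = 40)
f = -1351 (f = 9 - (-30*(-44) + 40) = 9 - (1320 + 40) = 9 - 1*1360 = 9 - 1360 = -1351)
(f - 30268)/(-6605 + (102 + (4 + (-2)**2)**2)**2) = (-1351 - 30268)/(-6605 + (102 + (4 + (-2)**2)**2)**2) = -31619/(-6605 + (102 + (4 + 4)**2)**2) = -31619/(-6605 + (102 + 8**2)**2) = -31619/(-6605 + (102 + 64)**2) = -31619/(-6605 + 166**2) = -31619/(-6605 + 27556) = -31619/20951 = -31619*1/20951 = -4517/2993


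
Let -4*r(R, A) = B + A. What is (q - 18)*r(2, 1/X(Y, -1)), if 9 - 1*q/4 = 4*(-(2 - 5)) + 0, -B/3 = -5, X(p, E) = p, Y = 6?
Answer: 455/4 ≈ 113.75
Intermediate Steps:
B = 15 (B = -3*(-5) = 15)
r(R, A) = -15/4 - A/4 (r(R, A) = -(15 + A)/4 = -15/4 - A/4)
q = -12 (q = 36 - 4*(4*(-(2 - 5)) + 0) = 36 - 4*(4*(-1*(-3)) + 0) = 36 - 4*(4*3 + 0) = 36 - 4*(12 + 0) = 36 - 4*12 = 36 - 48 = -12)
(q - 18)*r(2, 1/X(Y, -1)) = (-12 - 18)*(-15/4 - ¼/6) = -30*(-15/4 - ¼*⅙) = -30*(-15/4 - 1/24) = -30*(-91/24) = 455/4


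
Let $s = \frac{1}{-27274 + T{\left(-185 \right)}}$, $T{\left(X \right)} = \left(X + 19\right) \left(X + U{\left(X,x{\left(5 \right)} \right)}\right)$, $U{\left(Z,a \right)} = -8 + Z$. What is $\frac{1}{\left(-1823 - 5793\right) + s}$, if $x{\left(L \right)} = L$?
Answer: $- \frac{35474}{270169983} \approx -0.0001313$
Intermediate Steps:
$T{\left(X \right)} = \left(-8 + 2 X\right) \left(19 + X\right)$ ($T{\left(X \right)} = \left(X + 19\right) \left(X + \left(-8 + X\right)\right) = \left(19 + X\right) \left(-8 + 2 X\right) = \left(-8 + 2 X\right) \left(19 + X\right)$)
$s = \frac{1}{35474}$ ($s = \frac{1}{-27274 + \left(-152 + 2 \left(-185\right)^{2} + 30 \left(-185\right)\right)} = \frac{1}{-27274 - -62748} = \frac{1}{-27274 + 62748} = \frac{1}{35474} \approx 2.819 \cdot 10^{-5}$)
$\frac{1}{\left(-1823 - 5793\right) + s} = \frac{1}{\left(-1823 - 5793\right) + \frac{1}{35474}} = \frac{1}{-7616 + \frac{1}{35474}} = \frac{1}{- \frac{270169983}{35474}} = - \frac{35474}{270169983}$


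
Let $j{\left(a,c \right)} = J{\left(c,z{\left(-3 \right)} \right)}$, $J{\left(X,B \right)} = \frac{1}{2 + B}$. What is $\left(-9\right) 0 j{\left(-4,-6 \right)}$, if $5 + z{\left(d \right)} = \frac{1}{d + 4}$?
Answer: $0$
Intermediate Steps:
$z{\left(d \right)} = -5 + \frac{1}{4 + d}$ ($z{\left(d \right)} = -5 + \frac{1}{d + 4} = -5 + \frac{1}{4 + d}$)
$j{\left(a,c \right)} = - \frac{1}{2}$ ($j{\left(a,c \right)} = \frac{1}{2 + \frac{-19 - -15}{4 - 3}} = \frac{1}{2 + \frac{-19 + 15}{1}} = \frac{1}{2 + 1 \left(-4\right)} = \frac{1}{2 - 4} = \frac{1}{-2} = - \frac{1}{2}$)
$\left(-9\right) 0 j{\left(-4,-6 \right)} = \left(-9\right) 0 \left(- \frac{1}{2}\right) = 0 \left(- \frac{1}{2}\right) = 0$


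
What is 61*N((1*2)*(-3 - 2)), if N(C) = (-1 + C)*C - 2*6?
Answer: 5978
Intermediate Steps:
N(C) = -12 + C*(-1 + C) (N(C) = C*(-1 + C) - 12 = -12 + C*(-1 + C))
61*N((1*2)*(-3 - 2)) = 61*(-12 + ((1*2)*(-3 - 2))² - 1*2*(-3 - 2)) = 61*(-12 + (2*(-5))² - 2*(-5)) = 61*(-12 + (-10)² - 1*(-10)) = 61*(-12 + 100 + 10) = 61*98 = 5978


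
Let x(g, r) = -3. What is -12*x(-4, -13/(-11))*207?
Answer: 7452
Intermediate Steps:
-12*x(-4, -13/(-11))*207 = -12*(-3)*207 = 36*207 = 7452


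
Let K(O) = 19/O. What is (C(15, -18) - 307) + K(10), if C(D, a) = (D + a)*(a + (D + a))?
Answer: -2421/10 ≈ -242.10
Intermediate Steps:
C(D, a) = (D + a)*(D + 2*a)
(C(15, -18) - 307) + K(10) = ((15² + 2*(-18)² + 3*15*(-18)) - 307) + 19/10 = ((225 + 2*324 - 810) - 307) + 19*(⅒) = ((225 + 648 - 810) - 307) + 19/10 = (63 - 307) + 19/10 = -244 + 19/10 = -2421/10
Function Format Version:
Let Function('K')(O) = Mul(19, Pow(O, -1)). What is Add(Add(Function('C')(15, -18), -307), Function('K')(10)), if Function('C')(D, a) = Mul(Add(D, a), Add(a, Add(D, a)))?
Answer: Rational(-2421, 10) ≈ -242.10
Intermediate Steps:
Function('C')(D, a) = Mul(Add(D, a), Add(D, Mul(2, a)))
Add(Add(Function('C')(15, -18), -307), Function('K')(10)) = Add(Add(Add(Pow(15, 2), Mul(2, Pow(-18, 2)), Mul(3, 15, -18)), -307), Mul(19, Pow(10, -1))) = Add(Add(Add(225, Mul(2, 324), -810), -307), Mul(19, Rational(1, 10))) = Add(Add(Add(225, 648, -810), -307), Rational(19, 10)) = Add(Add(63, -307), Rational(19, 10)) = Add(-244, Rational(19, 10)) = Rational(-2421, 10)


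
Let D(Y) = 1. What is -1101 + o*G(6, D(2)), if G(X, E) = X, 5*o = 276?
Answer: -3849/5 ≈ -769.80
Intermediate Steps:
o = 276/5 (o = (⅕)*276 = 276/5 ≈ 55.200)
-1101 + o*G(6, D(2)) = -1101 + (276/5)*6 = -1101 + 1656/5 = -3849/5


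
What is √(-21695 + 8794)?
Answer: I*√12901 ≈ 113.58*I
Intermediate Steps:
√(-21695 + 8794) = √(-12901) = I*√12901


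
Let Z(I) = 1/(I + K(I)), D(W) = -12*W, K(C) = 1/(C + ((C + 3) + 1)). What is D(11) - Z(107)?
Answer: -3079382/23327 ≈ -132.01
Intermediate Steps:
K(C) = 1/(4 + 2*C) (K(C) = 1/(C + ((3 + C) + 1)) = 1/(C + (4 + C)) = 1/(4 + 2*C))
Z(I) = 1/(I + 1/(2*(2 + I)))
D(11) - Z(107) = -12*11 - 2*(2 + 107)/(1 + 2*107*(2 + 107)) = -132 - 2*109/(1 + 2*107*109) = -132 - 2*109/(1 + 23326) = -132 - 2*109/23327 = -132 - 1*218/23327 = -132 - 218/23327 = -3079382/23327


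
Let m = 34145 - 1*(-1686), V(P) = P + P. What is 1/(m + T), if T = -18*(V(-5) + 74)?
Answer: 1/34679 ≈ 2.8836e-5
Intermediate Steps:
V(P) = 2*P
m = 35831 (m = 34145 + 1686 = 35831)
T = -1152 (T = -18*(2*(-5) + 74) = -18*(-10 + 74) = -18*64 = -1152)
1/(m + T) = 1/(35831 - 1152) = 1/34679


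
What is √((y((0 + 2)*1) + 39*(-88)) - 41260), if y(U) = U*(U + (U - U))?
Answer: 28*I*√57 ≈ 211.4*I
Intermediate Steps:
y(U) = U² (y(U) = U*(U + 0) = U*U = U²)
√((y((0 + 2)*1) + 39*(-88)) - 41260) = √((((0 + 2)*1)² + 39*(-88)) - 41260) = √(((2*1)² - 3432) - 41260) = √((2² - 3432) - 41260) = √((4 - 3432) - 41260) = √(-3428 - 41260) = √(-44688) = 28*I*√57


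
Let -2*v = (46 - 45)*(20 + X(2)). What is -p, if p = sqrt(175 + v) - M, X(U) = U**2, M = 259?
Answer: 259 - sqrt(163) ≈ 246.23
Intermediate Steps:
v = -12 (v = -(46 - 45)*(20 + 2**2)/2 = -(20 + 4)/2 = -24/2 = -1/2*24 = -12)
p = -259 + sqrt(163) (p = sqrt(175 - 12) - 1*259 = sqrt(163) - 259 = -259 + sqrt(163) ≈ -246.23)
-p = -(-259 + sqrt(163)) = 259 - sqrt(163)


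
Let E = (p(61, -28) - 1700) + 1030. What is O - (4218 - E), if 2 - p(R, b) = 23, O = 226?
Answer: -4683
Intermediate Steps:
p(R, b) = -21 (p(R, b) = 2 - 1*23 = 2 - 23 = -21)
E = -691 (E = (-21 - 1700) + 1030 = -1721 + 1030 = -691)
O - (4218 - E) = 226 - (4218 - 1*(-691)) = 226 - (4218 + 691) = 226 - 1*4909 = 226 - 4909 = -4683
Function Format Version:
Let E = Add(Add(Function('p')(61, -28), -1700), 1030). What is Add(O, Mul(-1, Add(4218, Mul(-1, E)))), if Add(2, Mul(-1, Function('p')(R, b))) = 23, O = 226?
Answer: -4683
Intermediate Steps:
Function('p')(R, b) = -21 (Function('p')(R, b) = Add(2, Mul(-1, 23)) = Add(2, -23) = -21)
E = -691 (E = Add(Add(-21, -1700), 1030) = Add(-1721, 1030) = -691)
Add(O, Mul(-1, Add(4218, Mul(-1, E)))) = Add(226, Mul(-1, Add(4218, Mul(-1, -691)))) = Add(226, Mul(-1, Add(4218, 691))) = Add(226, Mul(-1, 4909)) = Add(226, -4909) = -4683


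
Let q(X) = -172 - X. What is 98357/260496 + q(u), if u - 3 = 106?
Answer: -73101019/260496 ≈ -280.62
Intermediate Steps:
u = 109 (u = 3 + 106 = 109)
98357/260496 + q(u) = 98357/260496 + (-172 - 1*109) = 98357*(1/260496) + (-172 - 109) = 98357/260496 - 281 = -73101019/260496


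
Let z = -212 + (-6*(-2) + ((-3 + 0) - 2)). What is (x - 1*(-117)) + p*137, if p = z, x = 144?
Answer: -27824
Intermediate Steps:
z = -205 (z = -212 + (12 + (-3 - 2)) = -212 + (12 - 5) = -212 + 7 = -205)
p = -205
(x - 1*(-117)) + p*137 = (144 - 1*(-117)) - 205*137 = (144 + 117) - 28085 = 261 - 28085 = -27824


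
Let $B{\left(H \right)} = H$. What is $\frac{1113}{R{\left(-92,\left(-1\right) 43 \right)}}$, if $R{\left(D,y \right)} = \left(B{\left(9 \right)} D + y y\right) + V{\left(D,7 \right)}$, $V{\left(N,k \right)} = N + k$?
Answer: $\frac{371}{312} \approx 1.1891$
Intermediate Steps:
$R{\left(D,y \right)} = 7 + y^{2} + 10 D$ ($R{\left(D,y \right)} = \left(9 D + y y\right) + \left(D + 7\right) = \left(9 D + y^{2}\right) + \left(7 + D\right) = \left(y^{2} + 9 D\right) + \left(7 + D\right) = 7 + y^{2} + 10 D$)
$\frac{1113}{R{\left(-92,\left(-1\right) 43 \right)}} = \frac{1113}{7 + \left(\left(-1\right) 43\right)^{2} + 10 \left(-92\right)} = \frac{1113}{7 + \left(-43\right)^{2} - 920} = \frac{1113}{7 + 1849 - 920} = \frac{1113}{936} = 1113 \cdot \frac{1}{936} = \frac{371}{312}$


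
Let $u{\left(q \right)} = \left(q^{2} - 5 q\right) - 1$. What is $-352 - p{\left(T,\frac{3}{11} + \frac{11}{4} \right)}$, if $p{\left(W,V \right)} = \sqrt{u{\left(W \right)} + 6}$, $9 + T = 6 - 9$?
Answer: $-352 - \sqrt{209} \approx -366.46$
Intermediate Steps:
$T = -12$ ($T = -9 + \left(6 - 9\right) = -9 - 3 = -12$)
$u{\left(q \right)} = -1 + q^{2} - 5 q$
$p{\left(W,V \right)} = \sqrt{5 + W^{2} - 5 W}$ ($p{\left(W,V \right)} = \sqrt{\left(-1 + W^{2} - 5 W\right) + 6} = \sqrt{5 + W^{2} - 5 W}$)
$-352 - p{\left(T,\frac{3}{11} + \frac{11}{4} \right)} = -352 - \sqrt{5 + \left(-12\right)^{2} - -60} = -352 - \sqrt{5 + 144 + 60} = -352 - \sqrt{209}$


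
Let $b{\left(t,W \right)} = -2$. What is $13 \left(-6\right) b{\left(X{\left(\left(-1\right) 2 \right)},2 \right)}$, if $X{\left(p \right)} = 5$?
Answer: $156$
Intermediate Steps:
$13 \left(-6\right) b{\left(X{\left(\left(-1\right) 2 \right)},2 \right)} = 13 \left(-6\right) \left(-2\right) = \left(-78\right) \left(-2\right) = 156$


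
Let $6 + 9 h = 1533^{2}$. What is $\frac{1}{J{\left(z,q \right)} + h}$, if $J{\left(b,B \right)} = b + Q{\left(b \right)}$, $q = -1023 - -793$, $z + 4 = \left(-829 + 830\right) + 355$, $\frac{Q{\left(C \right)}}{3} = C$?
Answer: $\frac{3}{787585} \approx 3.8091 \cdot 10^{-6}$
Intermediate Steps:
$Q{\left(C \right)} = 3 C$
$z = 352$ ($z = -4 + \left(\left(-829 + 830\right) + 355\right) = -4 + \left(1 + 355\right) = -4 + 356 = 352$)
$q = -230$ ($q = -1023 + 793 = -230$)
$J{\left(b,B \right)} = 4 b$ ($J{\left(b,B \right)} = b + 3 b = 4 b$)
$h = \frac{783361}{3}$ ($h = - \frac{2}{3} + \frac{1533^{2}}{9} = - \frac{2}{3} + \frac{1}{9} \cdot 2350089 = - \frac{2}{3} + 261121 = \frac{783361}{3} \approx 2.6112 \cdot 10^{5}$)
$\frac{1}{J{\left(z,q \right)} + h} = \frac{1}{4 \cdot 352 + \frac{783361}{3}} = \frac{1}{1408 + \frac{783361}{3}} = \frac{1}{\frac{787585}{3}} = \frac{3}{787585}$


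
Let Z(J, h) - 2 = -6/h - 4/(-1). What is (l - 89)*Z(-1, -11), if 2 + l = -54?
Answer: -10440/11 ≈ -949.09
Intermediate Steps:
Z(J, h) = 6 - 6/h (Z(J, h) = 2 + (-6/h - 4/(-1)) = 2 + (-6/h - 4*(-1)) = 2 + (-6/h + 4) = 2 + (4 - 6/h) = 6 - 6/h)
l = -56 (l = -2 - 54 = -56)
(l - 89)*Z(-1, -11) = (-56 - 89)*(6 - 6/(-11)) = -145*(6 - 6*(-1/11)) = -145*(6 + 6/11) = -145*72/11 = -10440/11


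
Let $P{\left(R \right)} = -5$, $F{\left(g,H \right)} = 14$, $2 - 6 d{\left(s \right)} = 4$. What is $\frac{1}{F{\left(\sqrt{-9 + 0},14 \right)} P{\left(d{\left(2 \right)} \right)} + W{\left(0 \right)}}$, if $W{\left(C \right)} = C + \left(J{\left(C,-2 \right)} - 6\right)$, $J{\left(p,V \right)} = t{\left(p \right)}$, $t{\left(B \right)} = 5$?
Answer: $- \frac{1}{71} \approx -0.014085$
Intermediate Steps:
$J{\left(p,V \right)} = 5$
$d{\left(s \right)} = - \frac{1}{3}$ ($d{\left(s \right)} = \frac{1}{3} - \frac{2}{3} = - \frac{1}{3}$)
$W{\left(C \right)} = -1 + C$ ($W{\left(C \right)} = C + \left(5 - 6\right) = C - 1 = -1 + C$)
$\frac{1}{F{\left(\sqrt{-9 + 0},14 \right)} P{\left(d{\left(2 \right)} \right)} + W{\left(0 \right)}} = \frac{1}{14 \left(-5\right) + \left(-1 + 0\right)} = \frac{1}{-70 - 1} = \frac{1}{-71} = - \frac{1}{71}$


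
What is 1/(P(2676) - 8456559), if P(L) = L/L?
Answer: -1/8456558 ≈ -1.1825e-7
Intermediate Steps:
P(L) = 1
1/(P(2676) - 8456559) = 1/(1 - 8456559) = 1/(-8456558) = -1/8456558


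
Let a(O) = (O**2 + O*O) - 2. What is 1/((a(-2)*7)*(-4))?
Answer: -1/168 ≈ -0.0059524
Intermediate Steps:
a(O) = -2 + 2*O**2 (a(O) = (O**2 + O**2) - 2 = 2*O**2 - 2 = -2 + 2*O**2)
1/((a(-2)*7)*(-4)) = 1/(((-2 + 2*(-2)**2)*7)*(-4)) = 1/(((-2 + 2*4)*7)*(-4)) = 1/(((-2 + 8)*7)*(-4)) = 1/((6*7)*(-4)) = 1/(42*(-4)) = 1/(-168) = -1/168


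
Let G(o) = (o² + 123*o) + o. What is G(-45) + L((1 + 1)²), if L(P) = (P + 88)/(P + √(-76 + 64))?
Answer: (-3555*√3 + 7064*I)/(√3 - 2*I) ≈ -3541.9 - 11.382*I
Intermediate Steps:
G(o) = o² + 124*o
L(P) = (88 + P)/(P + 2*I*√3) (L(P) = (88 + P)/(P + √(-12)) = (88 + P)/(P + 2*I*√3))
G(-45) + L((1 + 1)²) = -45*(124 - 45) + (88 + (1 + 1)²)/((1 + 1)² + 2*I*√3) = -45*79 + (88 + 2²)/(2² + 2*I*√3) = -3555 + (88 + 4)/(4 + 2*I*√3) = -3555 + 92/(4 + 2*I*√3)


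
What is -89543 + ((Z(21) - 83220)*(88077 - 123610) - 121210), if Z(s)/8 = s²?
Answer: 2831485083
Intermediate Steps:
Z(s) = 8*s²
-89543 + ((Z(21) - 83220)*(88077 - 123610) - 121210) = -89543 + ((8*21² - 83220)*(88077 - 123610) - 121210) = -89543 + ((8*441 - 83220)*(-35533) - 121210) = -89543 + ((3528 - 83220)*(-35533) - 121210) = -89543 + (-79692*(-35533) - 121210) = -89543 + (2831695836 - 121210) = -89543 + 2831574626 = 2831485083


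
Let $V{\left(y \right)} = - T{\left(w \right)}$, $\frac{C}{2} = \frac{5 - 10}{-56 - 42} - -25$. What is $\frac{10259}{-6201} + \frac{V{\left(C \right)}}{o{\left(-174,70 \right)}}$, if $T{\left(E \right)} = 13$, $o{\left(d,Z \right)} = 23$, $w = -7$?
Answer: $- \frac{316570}{142623} \approx -2.2196$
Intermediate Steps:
$C = \frac{2455}{49}$ ($C = 2 \left(\frac{5 - 10}{-56 - 42} - -25\right) = 2 \left(- \frac{5}{-98} + 25\right) = 2 \left(\left(-5\right) \left(- \frac{1}{98}\right) + 25\right) = 2 \left(\frac{5}{98} + 25\right) = 2 \cdot \frac{2455}{98} = \frac{2455}{49} \approx 50.102$)
$V{\left(y \right)} = -13$ ($V{\left(y \right)} = \left(-1\right) 13 = -13$)
$\frac{10259}{-6201} + \frac{V{\left(C \right)}}{o{\left(-174,70 \right)}} = \frac{10259}{-6201} - \frac{13}{23} = 10259 \left(- \frac{1}{6201}\right) - \frac{13}{23} = - \frac{10259}{6201} - \frac{13}{23} = - \frac{316570}{142623}$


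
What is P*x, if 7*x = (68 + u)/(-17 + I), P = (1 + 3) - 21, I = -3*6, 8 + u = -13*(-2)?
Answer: 1462/245 ≈ 5.9673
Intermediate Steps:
u = 18 (u = -8 - 13*(-2) = -8 + 26 = 18)
I = -18
P = -17 (P = 4 - 21 = -17)
x = -86/245 (x = ((68 + 18)/(-17 - 18))/7 = (86/(-35))/7 = (86*(-1/35))/7 = (⅐)*(-86/35) = -86/245 ≈ -0.35102)
P*x = -17*(-86/245) = 1462/245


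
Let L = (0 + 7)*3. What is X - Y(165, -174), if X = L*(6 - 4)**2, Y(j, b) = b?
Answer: 258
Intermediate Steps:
L = 21 (L = 7*3 = 21)
X = 84 (X = 21*(6 - 4)**2 = 21*2**2 = 21*4 = 84)
X - Y(165, -174) = 84 - 1*(-174) = 84 + 174 = 258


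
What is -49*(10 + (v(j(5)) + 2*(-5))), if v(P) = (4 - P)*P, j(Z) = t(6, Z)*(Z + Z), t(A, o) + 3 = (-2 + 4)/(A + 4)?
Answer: 43904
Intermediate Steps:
t(A, o) = -3 + 2/(4 + A) (t(A, o) = -3 + (-2 + 4)/(A + 4) = -3 + 2/(4 + A))
j(Z) = -28*Z/5 (j(Z) = ((-10 - 3*6)/(4 + 6))*(Z + Z) = ((-10 - 18)/10)*(2*Z) = ((⅒)*(-28))*(2*Z) = -28*Z/5)
v(P) = P*(4 - P)
-49*(10 + (v(j(5)) + 2*(-5))) = -49*(10 + ((-28/5*5)*(4 - (-28)*5/5) + 2*(-5))) = -49*(10 + (-28*(4 - 1*(-28)) - 10)) = -49*(10 + (-28*(4 + 28) - 10)) = -49*(10 + (-28*32 - 10)) = -49*(10 + (-896 - 10)) = -49*(10 - 906) = -49*(-896) = 43904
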